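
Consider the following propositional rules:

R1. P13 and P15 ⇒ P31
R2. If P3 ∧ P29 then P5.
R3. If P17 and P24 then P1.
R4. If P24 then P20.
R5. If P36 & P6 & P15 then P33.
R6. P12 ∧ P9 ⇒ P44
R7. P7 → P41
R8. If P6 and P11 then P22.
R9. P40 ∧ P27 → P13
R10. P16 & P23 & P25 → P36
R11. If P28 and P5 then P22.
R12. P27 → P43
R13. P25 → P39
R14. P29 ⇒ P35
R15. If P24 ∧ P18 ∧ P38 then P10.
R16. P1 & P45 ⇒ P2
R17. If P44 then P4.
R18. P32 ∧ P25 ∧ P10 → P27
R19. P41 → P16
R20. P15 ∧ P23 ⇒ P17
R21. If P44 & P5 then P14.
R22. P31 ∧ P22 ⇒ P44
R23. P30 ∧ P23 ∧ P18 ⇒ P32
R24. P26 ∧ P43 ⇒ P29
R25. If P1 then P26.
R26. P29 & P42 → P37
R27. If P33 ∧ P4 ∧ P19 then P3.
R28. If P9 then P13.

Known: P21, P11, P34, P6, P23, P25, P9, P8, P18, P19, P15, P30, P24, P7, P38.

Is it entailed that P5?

Yes

P41  (by R7: P7)
P22  (by R8: P6, P11)
P10  (by R15: P24, P18, P38)
P16  (by R19: P41)
P17  (by R20: P15, P23)
P32  (by R23: P30, P23, P18)
P13  (by R28: P9)
P31  (by R1: P13, P15)
P1  (by R3: P17, P24)
P36  (by R10: P16, P23, P25)
P27  (by R18: P32, P25, P10)
P44  (by R22: P31, P22)
P26  (by R25: P1)
P33  (by R5: P36, P6, P15)
P43  (by R12: P27)
P4  (by R17: P44)
P29  (by R24: P26, P43)
P3  (by R27: P33, P4, P19)
P5  (by R2: P3, P29)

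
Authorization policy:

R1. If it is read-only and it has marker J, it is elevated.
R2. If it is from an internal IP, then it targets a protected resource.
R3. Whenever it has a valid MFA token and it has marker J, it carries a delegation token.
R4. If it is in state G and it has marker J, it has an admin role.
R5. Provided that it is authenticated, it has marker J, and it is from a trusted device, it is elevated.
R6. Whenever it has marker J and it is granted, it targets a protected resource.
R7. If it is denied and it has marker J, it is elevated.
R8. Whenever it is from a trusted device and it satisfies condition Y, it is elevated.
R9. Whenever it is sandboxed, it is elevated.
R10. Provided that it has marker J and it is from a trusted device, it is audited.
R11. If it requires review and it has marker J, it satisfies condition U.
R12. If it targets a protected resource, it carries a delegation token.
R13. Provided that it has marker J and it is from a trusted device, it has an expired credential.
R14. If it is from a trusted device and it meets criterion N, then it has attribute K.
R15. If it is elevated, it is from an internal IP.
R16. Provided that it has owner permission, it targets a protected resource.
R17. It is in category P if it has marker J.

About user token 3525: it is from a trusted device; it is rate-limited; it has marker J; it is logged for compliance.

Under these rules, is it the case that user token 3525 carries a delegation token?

No

Forward chaining from the given facts derives: is audited, has an expired credential, is in category P.
Rules concluding "it carries a delegation token": R3 needs "it has a valid MFA token"; R12 needs "it targets a protected resource" — none of these are established.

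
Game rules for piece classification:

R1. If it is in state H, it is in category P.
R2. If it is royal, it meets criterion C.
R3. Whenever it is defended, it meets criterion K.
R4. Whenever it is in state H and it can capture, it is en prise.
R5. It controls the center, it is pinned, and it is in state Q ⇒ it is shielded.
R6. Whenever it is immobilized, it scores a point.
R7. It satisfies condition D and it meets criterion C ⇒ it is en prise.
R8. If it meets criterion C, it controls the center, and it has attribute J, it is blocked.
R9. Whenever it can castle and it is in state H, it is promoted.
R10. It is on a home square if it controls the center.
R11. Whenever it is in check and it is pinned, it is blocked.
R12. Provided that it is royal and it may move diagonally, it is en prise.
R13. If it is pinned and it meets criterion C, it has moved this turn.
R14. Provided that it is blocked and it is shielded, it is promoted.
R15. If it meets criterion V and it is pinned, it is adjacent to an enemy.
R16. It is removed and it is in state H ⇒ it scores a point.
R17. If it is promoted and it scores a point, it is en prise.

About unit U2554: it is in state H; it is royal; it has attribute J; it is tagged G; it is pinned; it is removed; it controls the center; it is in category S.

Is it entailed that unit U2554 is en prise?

No

Forward chaining from the given facts derives: is in category P, meets criterion C, is blocked, is on a home square, has moved this turn, scores a point.
Rules concluding "it is en prise": R4 needs "it can capture"; R7 needs "it satisfies condition D"; R12 needs "it may move diagonally"; R17 needs "it is promoted" — none of these are established.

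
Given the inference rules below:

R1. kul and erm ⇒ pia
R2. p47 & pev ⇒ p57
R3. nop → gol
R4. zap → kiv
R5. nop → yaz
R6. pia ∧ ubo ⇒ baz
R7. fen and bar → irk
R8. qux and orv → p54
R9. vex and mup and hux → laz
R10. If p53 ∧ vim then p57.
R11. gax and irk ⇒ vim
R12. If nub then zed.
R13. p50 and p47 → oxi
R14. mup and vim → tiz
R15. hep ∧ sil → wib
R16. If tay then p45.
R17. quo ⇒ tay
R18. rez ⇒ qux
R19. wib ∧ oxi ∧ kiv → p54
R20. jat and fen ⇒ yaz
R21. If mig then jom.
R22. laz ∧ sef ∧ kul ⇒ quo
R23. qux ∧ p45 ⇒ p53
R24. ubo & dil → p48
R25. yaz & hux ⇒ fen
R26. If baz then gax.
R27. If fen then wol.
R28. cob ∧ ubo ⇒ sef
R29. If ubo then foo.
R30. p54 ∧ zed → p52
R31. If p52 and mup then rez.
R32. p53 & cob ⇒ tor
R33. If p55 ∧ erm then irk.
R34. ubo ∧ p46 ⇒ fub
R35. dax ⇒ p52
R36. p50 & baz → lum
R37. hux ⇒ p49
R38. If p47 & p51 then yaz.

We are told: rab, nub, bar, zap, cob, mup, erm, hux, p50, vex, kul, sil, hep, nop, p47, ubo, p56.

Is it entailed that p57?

pia  (by R1: kul, erm)
kiv  (by R4: zap)
yaz  (by R5: nop)
baz  (by R6: pia, ubo)
laz  (by R9: vex, mup, hux)
zed  (by R12: nub)
oxi  (by R13: p50, p47)
wib  (by R15: hep, sil)
p54  (by R19: wib, oxi, kiv)
fen  (by R25: yaz, hux)
gax  (by R26: baz)
sef  (by R28: cob, ubo)
p52  (by R30: p54, zed)
rez  (by R31: p52, mup)
irk  (by R7: fen, bar)
vim  (by R11: gax, irk)
qux  (by R18: rez)
quo  (by R22: laz, sef, kul)
tay  (by R17: quo)
p45  (by R16: tay)
p53  (by R23: qux, p45)
p57  (by R10: p53, vim)

Yes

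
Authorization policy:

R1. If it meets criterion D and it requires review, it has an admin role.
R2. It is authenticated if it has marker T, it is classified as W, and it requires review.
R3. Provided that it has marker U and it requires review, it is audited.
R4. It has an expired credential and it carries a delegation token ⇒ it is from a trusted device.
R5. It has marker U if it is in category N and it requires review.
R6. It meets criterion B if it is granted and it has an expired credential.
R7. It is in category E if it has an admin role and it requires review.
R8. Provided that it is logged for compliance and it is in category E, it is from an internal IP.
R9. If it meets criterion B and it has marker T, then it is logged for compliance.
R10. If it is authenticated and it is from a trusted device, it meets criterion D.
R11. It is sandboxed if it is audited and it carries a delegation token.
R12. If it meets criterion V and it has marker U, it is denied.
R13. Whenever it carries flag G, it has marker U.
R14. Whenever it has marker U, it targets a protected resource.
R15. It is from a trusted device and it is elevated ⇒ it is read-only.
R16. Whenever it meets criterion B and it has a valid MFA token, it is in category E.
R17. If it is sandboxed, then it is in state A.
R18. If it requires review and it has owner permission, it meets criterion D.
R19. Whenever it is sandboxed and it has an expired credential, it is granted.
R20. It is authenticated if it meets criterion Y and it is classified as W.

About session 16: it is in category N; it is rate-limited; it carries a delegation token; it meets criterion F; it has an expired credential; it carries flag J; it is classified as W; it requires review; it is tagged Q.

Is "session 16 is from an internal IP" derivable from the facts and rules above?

No

Forward chaining from the given facts derives: is from a trusted device, has marker U, targets a protected resource, is audited, is sandboxed, is in state A, is granted, meets criterion B.
The only rule concluding "it is from an internal IP" is R8, which needs "it is logged for compliance"; that is never established.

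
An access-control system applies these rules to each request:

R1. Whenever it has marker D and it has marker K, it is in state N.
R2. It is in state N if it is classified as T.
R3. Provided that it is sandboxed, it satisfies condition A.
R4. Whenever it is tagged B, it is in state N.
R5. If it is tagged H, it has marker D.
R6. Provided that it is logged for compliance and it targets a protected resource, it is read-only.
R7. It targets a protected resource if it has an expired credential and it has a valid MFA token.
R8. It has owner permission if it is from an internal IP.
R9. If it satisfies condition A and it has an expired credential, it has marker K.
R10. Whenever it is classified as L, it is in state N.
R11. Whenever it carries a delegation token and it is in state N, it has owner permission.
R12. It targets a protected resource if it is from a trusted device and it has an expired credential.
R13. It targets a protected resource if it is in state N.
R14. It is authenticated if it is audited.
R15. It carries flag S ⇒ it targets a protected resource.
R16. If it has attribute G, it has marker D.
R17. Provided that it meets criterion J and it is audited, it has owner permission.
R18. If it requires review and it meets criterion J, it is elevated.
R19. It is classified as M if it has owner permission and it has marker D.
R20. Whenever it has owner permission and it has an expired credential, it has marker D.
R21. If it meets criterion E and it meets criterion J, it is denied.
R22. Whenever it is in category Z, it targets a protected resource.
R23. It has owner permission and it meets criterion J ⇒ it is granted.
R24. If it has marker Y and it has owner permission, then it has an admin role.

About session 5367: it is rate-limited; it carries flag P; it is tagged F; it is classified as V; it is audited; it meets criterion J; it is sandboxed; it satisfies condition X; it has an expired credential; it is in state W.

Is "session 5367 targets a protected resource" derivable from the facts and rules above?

Yes

By R3 (it is sandboxed): it satisfies condition A.
By R9 (it satisfies condition A, it has an expired credential): it has marker K.
By R17 (it meets criterion J, it is audited): it has owner permission.
By R20 (it has owner permission, it has an expired credential): it has marker D.
By R1 (it has marker D, it has marker K): it is in state N.
By R13 (it is in state N): it targets a protected resource.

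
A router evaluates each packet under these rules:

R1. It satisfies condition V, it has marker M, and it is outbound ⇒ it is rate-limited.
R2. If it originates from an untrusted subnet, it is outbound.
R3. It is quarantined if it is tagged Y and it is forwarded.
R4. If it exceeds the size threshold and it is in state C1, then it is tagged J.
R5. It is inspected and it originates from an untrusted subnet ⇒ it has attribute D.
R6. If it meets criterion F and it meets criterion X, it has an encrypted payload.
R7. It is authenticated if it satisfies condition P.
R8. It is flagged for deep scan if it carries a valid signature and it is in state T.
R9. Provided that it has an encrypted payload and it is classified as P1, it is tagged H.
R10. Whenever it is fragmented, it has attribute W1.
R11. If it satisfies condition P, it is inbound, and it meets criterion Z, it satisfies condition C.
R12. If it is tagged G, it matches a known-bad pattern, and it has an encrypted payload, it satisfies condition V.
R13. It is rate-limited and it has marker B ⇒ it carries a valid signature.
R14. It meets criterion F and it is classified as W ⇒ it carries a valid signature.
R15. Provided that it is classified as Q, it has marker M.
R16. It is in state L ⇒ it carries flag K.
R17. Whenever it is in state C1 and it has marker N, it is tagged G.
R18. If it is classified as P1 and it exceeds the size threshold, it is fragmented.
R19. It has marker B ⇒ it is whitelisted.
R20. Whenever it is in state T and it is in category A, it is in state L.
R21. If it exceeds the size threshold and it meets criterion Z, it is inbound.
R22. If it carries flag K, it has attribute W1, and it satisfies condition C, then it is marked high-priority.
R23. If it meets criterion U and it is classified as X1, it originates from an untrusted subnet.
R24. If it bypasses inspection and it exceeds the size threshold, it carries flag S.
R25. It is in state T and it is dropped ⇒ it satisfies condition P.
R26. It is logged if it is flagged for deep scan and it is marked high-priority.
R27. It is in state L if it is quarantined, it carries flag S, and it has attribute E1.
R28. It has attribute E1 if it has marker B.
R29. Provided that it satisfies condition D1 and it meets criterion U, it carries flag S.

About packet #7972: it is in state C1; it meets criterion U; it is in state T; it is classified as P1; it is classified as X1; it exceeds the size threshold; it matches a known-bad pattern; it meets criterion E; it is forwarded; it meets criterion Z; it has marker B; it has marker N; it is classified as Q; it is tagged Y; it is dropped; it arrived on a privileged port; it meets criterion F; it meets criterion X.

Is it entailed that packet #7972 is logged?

Forward chaining from the given facts derives: is quarantined, is tagged J, has an encrypted payload, is tagged H, has marker M, is tagged G, is fragmented, is whitelisted, is inbound, originates from an untrusted subnet, satisfies condition P, has attribute E1, is outbound, is authenticated, has attribute W1, satisfies condition C, satisfies condition V, is rate-limited, carries a valid signature, is flagged for deep scan.
The only rule concluding "it is logged" is R26, which needs "it is marked high-priority"; that is never established.

No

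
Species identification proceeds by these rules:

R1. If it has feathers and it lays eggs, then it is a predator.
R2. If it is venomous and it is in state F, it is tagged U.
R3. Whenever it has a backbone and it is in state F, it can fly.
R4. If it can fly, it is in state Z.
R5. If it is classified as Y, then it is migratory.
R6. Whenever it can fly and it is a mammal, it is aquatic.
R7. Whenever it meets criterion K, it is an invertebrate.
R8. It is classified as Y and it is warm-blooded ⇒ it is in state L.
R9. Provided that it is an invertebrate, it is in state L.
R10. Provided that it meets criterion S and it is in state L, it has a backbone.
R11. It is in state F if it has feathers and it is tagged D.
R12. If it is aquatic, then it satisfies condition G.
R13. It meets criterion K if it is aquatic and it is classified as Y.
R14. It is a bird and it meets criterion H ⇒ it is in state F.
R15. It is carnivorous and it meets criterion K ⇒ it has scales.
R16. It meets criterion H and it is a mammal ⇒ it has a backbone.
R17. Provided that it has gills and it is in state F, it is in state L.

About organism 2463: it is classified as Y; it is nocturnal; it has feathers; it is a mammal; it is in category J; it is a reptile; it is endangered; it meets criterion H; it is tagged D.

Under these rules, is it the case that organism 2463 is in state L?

By R11 (it has feathers, it is tagged D): it is in state F.
By R16 (it meets criterion H, it is a mammal): it has a backbone.
By R3 (it has a backbone, it is in state F): it can fly.
By R6 (it can fly, it is a mammal): it is aquatic.
By R13 (it is aquatic, it is classified as Y): it meets criterion K.
By R7 (it meets criterion K): it is an invertebrate.
By R9 (it is an invertebrate): it is in state L.

Yes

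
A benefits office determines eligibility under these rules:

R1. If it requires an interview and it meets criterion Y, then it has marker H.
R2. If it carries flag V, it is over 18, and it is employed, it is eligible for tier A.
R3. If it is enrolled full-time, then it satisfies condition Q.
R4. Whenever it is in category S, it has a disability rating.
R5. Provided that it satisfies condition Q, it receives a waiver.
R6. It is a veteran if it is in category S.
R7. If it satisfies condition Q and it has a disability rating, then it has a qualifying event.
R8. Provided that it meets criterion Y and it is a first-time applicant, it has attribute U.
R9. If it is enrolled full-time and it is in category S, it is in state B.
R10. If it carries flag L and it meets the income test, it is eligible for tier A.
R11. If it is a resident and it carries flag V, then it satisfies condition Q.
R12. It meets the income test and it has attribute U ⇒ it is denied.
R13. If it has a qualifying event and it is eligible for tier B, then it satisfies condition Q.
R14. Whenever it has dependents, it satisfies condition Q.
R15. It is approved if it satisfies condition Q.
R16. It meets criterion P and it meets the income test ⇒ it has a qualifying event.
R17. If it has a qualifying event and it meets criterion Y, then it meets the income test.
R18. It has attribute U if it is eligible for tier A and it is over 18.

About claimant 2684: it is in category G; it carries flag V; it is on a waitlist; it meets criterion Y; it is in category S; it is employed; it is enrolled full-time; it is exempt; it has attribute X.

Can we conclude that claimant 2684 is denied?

Forward chaining from the given facts derives: satisfies condition Q, has a disability rating, receives a waiver, is a veteran, has a qualifying event, is in state B, is approved, meets the income test.
The only rule concluding "it is denied" is R12, which needs "it has attribute U"; that is never established.

No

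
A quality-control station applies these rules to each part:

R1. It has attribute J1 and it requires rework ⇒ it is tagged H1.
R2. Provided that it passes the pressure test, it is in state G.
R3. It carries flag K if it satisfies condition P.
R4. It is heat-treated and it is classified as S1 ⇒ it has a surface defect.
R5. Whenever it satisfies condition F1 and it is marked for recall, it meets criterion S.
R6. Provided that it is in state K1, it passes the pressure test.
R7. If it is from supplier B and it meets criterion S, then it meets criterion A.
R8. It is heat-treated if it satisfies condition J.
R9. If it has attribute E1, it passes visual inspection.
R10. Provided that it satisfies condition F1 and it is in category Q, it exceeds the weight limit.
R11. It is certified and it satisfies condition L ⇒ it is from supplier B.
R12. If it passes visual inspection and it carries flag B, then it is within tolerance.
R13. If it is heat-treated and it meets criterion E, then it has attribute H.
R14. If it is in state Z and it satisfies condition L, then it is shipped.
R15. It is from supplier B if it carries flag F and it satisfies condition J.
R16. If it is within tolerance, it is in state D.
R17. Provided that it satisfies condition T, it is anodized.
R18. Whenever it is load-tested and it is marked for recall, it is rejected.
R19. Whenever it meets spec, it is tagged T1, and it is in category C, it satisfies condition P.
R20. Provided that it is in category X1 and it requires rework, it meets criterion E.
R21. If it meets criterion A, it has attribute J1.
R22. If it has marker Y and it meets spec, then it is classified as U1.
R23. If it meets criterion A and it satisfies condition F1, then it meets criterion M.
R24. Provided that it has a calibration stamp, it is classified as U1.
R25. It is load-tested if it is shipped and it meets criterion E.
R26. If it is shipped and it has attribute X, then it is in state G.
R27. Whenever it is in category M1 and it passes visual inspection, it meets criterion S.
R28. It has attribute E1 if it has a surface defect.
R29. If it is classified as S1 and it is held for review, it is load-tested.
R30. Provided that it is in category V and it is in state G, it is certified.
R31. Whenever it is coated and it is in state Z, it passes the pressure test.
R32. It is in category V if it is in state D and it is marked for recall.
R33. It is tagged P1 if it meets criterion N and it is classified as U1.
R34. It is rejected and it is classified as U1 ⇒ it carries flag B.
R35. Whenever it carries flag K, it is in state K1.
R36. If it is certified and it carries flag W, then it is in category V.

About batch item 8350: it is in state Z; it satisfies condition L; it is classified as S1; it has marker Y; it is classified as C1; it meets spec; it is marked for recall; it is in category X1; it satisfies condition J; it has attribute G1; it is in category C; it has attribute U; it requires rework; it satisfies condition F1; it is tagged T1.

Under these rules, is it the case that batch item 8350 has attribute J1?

By R5 (it satisfies condition F1, it is marked for recall): it meets criterion S.
By R8 (it satisfies condition J): it is heat-treated.
By R14 (it is in state Z, it satisfies condition L): it is shipped.
By R19 (it meets spec, it is tagged T1, it is in category C): it satisfies condition P.
By R20 (it is in category X1, it requires rework): it meets criterion E.
By R22 (it has marker Y, it meets spec): it is classified as U1.
By R25 (it is shipped, it meets criterion E): it is load-tested.
By R3 (it satisfies condition P): it carries flag K.
By R4 (it is heat-treated, it is classified as S1): it has a surface defect.
By R18 (it is load-tested, it is marked for recall): it is rejected.
By R28 (it has a surface defect): it has attribute E1.
By R34 (it is rejected, it is classified as U1): it carries flag B.
By R35 (it carries flag K): it is in state K1.
By R6 (it is in state K1): it passes the pressure test.
By R9 (it has attribute E1): it passes visual inspection.
By R12 (it passes visual inspection, it carries flag B): it is within tolerance.
By R16 (it is within tolerance): it is in state D.
By R32 (it is in state D, it is marked for recall): it is in category V.
By R2 (it passes the pressure test): it is in state G.
By R30 (it is in category V, it is in state G): it is certified.
By R11 (it is certified, it satisfies condition L): it is from supplier B.
By R7 (it is from supplier B, it meets criterion S): it meets criterion A.
By R21 (it meets criterion A): it has attribute J1.

Yes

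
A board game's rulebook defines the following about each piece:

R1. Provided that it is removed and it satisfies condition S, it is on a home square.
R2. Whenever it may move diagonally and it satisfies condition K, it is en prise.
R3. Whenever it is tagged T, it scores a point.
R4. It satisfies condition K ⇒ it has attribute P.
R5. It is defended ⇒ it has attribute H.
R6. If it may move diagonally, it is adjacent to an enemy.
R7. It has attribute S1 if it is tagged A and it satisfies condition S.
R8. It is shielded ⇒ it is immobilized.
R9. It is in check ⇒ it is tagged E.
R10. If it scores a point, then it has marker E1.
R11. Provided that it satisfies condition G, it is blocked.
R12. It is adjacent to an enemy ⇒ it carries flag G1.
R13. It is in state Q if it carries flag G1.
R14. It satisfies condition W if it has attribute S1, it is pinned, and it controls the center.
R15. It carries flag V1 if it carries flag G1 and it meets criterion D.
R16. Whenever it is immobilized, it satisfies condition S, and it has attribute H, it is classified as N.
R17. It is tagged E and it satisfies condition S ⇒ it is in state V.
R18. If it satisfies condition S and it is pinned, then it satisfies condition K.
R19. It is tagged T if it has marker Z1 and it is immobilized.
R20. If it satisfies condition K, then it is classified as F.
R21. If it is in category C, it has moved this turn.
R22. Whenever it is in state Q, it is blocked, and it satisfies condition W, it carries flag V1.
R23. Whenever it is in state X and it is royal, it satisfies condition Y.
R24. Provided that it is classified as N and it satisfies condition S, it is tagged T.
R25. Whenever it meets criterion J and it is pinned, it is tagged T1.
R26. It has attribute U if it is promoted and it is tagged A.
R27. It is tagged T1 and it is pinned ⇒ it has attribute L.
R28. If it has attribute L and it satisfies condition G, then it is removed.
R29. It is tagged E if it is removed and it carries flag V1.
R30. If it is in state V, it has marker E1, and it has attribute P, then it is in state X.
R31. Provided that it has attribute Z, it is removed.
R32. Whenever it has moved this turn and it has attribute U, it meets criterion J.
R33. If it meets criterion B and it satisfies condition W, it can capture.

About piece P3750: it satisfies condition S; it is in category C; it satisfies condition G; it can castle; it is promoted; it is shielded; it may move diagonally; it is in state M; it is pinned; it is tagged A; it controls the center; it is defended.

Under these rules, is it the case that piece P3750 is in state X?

By R5 (it is defended): it has attribute H.
By R6 (it may move diagonally): it is adjacent to an enemy.
By R7 (it is tagged A, it satisfies condition S): it has attribute S1.
By R8 (it is shielded): it is immobilized.
By R11 (it satisfies condition G): it is blocked.
By R12 (it is adjacent to an enemy): it carries flag G1.
By R13 (it carries flag G1): it is in state Q.
By R14 (it has attribute S1, it is pinned, it controls the center): it satisfies condition W.
By R16 (it is immobilized, it satisfies condition S, it has attribute H): it is classified as N.
By R18 (it satisfies condition S, it is pinned): it satisfies condition K.
By R21 (it is in category C): it has moved this turn.
By R22 (it is in state Q, it is blocked, it satisfies condition W): it carries flag V1.
By R24 (it is classified as N, it satisfies condition S): it is tagged T.
By R26 (it is promoted, it is tagged A): it has attribute U.
By R32 (it has moved this turn, it has attribute U): it meets criterion J.
By R3 (it is tagged T): it scores a point.
By R4 (it satisfies condition K): it has attribute P.
By R10 (it scores a point): it has marker E1.
By R25 (it meets criterion J, it is pinned): it is tagged T1.
By R27 (it is tagged T1, it is pinned): it has attribute L.
By R28 (it has attribute L, it satisfies condition G): it is removed.
By R29 (it is removed, it carries flag V1): it is tagged E.
By R17 (it is tagged E, it satisfies condition S): it is in state V.
By R30 (it is in state V, it has marker E1, it has attribute P): it is in state X.

Yes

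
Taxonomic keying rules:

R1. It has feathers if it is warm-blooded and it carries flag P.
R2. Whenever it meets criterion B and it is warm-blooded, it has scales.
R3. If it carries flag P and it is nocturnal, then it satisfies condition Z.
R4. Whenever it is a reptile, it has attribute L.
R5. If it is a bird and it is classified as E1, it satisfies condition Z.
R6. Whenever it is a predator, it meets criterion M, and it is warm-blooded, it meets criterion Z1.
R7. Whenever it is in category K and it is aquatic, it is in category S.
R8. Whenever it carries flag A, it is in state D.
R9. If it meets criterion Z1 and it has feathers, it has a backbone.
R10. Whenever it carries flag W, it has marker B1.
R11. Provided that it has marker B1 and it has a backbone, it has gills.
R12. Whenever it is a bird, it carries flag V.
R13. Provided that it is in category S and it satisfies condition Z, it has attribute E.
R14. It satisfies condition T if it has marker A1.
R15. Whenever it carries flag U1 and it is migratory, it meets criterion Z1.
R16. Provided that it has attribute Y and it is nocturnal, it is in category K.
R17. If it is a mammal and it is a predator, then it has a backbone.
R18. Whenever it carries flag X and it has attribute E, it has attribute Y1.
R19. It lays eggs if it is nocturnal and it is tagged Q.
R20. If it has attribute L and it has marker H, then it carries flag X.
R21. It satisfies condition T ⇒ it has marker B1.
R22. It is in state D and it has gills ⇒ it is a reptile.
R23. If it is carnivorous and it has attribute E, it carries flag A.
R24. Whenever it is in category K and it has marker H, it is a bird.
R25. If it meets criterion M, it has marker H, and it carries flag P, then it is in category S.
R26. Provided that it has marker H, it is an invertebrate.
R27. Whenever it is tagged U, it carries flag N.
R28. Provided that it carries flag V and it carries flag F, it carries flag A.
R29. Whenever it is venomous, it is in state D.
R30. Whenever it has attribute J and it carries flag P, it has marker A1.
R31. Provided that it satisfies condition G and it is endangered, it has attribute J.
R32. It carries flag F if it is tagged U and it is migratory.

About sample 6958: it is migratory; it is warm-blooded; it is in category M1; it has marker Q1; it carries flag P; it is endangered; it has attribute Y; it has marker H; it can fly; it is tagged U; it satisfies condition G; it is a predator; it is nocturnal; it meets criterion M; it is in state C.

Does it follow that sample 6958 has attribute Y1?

By R1 (it is warm-blooded, it carries flag P): it has feathers.
By R3 (it carries flag P, it is nocturnal): it satisfies condition Z.
By R6 (it is a predator, it meets criterion M, it is warm-blooded): it meets criterion Z1.
By R9 (it meets criterion Z1, it has feathers): it has a backbone.
By R16 (it has attribute Y, it is nocturnal): it is in category K.
By R24 (it is in category K, it has marker H): it is a bird.
By R25 (it meets criterion M, it has marker H, it carries flag P): it is in category S.
By R31 (it satisfies condition G, it is endangered): it has attribute J.
By R32 (it is tagged U, it is migratory): it carries flag F.
By R12 (it is a bird): it carries flag V.
By R13 (it is in category S, it satisfies condition Z): it has attribute E.
By R28 (it carries flag V, it carries flag F): it carries flag A.
By R30 (it has attribute J, it carries flag P): it has marker A1.
By R8 (it carries flag A): it is in state D.
By R14 (it has marker A1): it satisfies condition T.
By R21 (it satisfies condition T): it has marker B1.
By R11 (it has marker B1, it has a backbone): it has gills.
By R22 (it is in state D, it has gills): it is a reptile.
By R4 (it is a reptile): it has attribute L.
By R20 (it has attribute L, it has marker H): it carries flag X.
By R18 (it carries flag X, it has attribute E): it has attribute Y1.

Yes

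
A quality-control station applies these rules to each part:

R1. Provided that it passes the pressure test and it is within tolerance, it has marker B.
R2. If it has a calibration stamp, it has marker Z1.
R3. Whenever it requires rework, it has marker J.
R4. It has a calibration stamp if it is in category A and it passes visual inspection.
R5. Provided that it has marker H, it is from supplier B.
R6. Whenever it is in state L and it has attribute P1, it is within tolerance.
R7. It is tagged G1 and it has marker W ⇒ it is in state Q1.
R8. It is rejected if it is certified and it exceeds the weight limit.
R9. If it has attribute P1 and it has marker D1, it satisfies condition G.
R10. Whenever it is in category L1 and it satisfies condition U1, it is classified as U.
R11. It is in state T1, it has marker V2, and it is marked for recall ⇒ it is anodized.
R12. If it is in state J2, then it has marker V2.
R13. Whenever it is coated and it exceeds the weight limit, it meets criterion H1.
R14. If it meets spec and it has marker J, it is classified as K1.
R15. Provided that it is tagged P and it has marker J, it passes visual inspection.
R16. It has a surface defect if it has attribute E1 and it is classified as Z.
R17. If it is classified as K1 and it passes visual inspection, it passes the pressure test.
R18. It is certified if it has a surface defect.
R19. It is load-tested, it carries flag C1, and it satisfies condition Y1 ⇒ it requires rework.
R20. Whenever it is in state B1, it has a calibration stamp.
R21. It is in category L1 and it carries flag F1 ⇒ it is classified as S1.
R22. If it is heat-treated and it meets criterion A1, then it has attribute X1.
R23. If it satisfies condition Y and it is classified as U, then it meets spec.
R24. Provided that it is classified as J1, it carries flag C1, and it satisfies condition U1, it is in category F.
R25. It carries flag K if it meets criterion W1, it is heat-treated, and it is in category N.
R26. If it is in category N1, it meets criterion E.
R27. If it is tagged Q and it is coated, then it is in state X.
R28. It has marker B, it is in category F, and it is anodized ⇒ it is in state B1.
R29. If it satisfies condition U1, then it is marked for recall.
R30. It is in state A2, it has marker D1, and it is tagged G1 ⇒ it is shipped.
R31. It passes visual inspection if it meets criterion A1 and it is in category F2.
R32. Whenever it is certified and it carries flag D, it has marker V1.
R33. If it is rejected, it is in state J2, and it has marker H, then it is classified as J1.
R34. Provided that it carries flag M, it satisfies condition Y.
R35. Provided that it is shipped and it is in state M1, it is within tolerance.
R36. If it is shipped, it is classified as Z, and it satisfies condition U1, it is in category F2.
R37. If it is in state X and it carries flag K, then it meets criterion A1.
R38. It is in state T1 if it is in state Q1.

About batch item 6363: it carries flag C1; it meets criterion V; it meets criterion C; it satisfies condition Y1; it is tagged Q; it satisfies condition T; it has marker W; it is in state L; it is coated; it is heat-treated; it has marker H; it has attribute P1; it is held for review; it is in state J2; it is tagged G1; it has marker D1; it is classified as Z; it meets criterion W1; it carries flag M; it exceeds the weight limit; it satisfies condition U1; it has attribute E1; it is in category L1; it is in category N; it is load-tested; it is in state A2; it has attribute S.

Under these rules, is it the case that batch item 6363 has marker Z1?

Yes

By R6 (it is in state L, it has attribute P1): it is within tolerance.
By R7 (it is tagged G1, it has marker W): it is in state Q1.
By R10 (it is in category L1, it satisfies condition U1): it is classified as U.
By R12 (it is in state J2): it has marker V2.
By R16 (it has attribute E1, it is classified as Z): it has a surface defect.
By R18 (it has a surface defect): it is certified.
By R19 (it is load-tested, it carries flag C1, it satisfies condition Y1): it requires rework.
By R25 (it meets criterion W1, it is heat-treated, it is in category N): it carries flag K.
By R27 (it is tagged Q, it is coated): it is in state X.
By R29 (it satisfies condition U1): it is marked for recall.
By R30 (it is in state A2, it has marker D1, it is tagged G1): it is shipped.
By R34 (it carries flag M): it satisfies condition Y.
By R36 (it is shipped, it is classified as Z, it satisfies condition U1): it is in category F2.
By R37 (it is in state X, it carries flag K): it meets criterion A1.
By R38 (it is in state Q1): it is in state T1.
By R3 (it requires rework): it has marker J.
By R8 (it is certified, it exceeds the weight limit): it is rejected.
By R11 (it is in state T1, it has marker V2, it is marked for recall): it is anodized.
By R23 (it satisfies condition Y, it is classified as U): it meets spec.
By R31 (it meets criterion A1, it is in category F2): it passes visual inspection.
By R33 (it is rejected, it is in state J2, it has marker H): it is classified as J1.
By R14 (it meets spec, it has marker J): it is classified as K1.
By R17 (it is classified as K1, it passes visual inspection): it passes the pressure test.
By R24 (it is classified as J1, it carries flag C1, it satisfies condition U1): it is in category F.
By R1 (it passes the pressure test, it is within tolerance): it has marker B.
By R28 (it has marker B, it is in category F, it is anodized): it is in state B1.
By R20 (it is in state B1): it has a calibration stamp.
By R2 (it has a calibration stamp): it has marker Z1.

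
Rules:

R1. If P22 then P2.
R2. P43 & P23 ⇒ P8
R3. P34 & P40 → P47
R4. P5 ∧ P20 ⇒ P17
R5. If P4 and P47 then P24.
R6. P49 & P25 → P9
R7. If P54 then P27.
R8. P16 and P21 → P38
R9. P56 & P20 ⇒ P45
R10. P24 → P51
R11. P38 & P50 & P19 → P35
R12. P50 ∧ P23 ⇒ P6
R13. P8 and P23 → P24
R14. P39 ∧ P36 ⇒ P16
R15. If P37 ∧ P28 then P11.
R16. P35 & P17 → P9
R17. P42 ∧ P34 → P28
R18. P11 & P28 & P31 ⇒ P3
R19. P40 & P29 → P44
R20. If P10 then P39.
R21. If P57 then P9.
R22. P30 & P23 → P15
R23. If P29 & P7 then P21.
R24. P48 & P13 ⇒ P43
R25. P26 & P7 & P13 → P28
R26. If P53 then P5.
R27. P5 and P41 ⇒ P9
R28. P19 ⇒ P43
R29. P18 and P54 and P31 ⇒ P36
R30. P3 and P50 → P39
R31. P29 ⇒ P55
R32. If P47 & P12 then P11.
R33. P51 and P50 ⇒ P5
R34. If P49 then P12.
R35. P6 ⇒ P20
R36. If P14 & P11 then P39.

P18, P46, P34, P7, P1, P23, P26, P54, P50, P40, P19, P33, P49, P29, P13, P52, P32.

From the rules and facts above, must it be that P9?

No

Forward chaining from the given facts derives: P47, P27, P6, P44, P21, P28, P43, P55, P12, P20, P8, P24, P11, P51, P5, P17.
Rules concluding P9: R6 needs P25; R16 needs P35; R21 needs P57; R27 needs P41 — none of these are established.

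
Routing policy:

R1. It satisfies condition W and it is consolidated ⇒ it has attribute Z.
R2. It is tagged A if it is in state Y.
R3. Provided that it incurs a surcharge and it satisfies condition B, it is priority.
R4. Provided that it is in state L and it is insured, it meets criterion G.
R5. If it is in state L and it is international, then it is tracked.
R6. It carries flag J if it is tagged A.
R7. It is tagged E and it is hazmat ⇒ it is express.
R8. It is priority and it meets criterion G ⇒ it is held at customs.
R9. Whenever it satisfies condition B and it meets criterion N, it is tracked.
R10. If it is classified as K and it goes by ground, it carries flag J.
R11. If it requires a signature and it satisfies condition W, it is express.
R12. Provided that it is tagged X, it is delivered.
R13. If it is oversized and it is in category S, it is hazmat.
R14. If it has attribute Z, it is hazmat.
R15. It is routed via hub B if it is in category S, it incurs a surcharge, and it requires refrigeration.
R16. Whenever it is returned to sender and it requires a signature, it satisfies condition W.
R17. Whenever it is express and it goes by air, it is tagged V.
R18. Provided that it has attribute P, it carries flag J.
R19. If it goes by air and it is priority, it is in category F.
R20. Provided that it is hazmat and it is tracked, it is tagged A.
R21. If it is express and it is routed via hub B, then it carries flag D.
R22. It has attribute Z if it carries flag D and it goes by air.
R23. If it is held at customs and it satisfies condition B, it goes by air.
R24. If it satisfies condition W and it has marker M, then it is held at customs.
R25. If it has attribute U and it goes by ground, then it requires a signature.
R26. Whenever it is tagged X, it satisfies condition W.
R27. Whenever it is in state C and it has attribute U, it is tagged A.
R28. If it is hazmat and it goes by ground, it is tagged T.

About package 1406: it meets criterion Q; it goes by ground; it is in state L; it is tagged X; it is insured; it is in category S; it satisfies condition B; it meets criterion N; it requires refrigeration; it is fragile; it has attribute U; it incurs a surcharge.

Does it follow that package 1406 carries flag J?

By R3 (it incurs a surcharge, it satisfies condition B): it is priority.
By R4 (it is in state L, it is insured): it meets criterion G.
By R8 (it is priority, it meets criterion G): it is held at customs.
By R9 (it satisfies condition B, it meets criterion N): it is tracked.
By R15 (it is in category S, it incurs a surcharge, it requires refrigeration): it is routed via hub B.
By R23 (it is held at customs, it satisfies condition B): it goes by air.
By R25 (it has attribute U, it goes by ground): it requires a signature.
By R26 (it is tagged X): it satisfies condition W.
By R11 (it requires a signature, it satisfies condition W): it is express.
By R21 (it is express, it is routed via hub B): it carries flag D.
By R22 (it carries flag D, it goes by air): it has attribute Z.
By R14 (it has attribute Z): it is hazmat.
By R20 (it is hazmat, it is tracked): it is tagged A.
By R6 (it is tagged A): it carries flag J.

Yes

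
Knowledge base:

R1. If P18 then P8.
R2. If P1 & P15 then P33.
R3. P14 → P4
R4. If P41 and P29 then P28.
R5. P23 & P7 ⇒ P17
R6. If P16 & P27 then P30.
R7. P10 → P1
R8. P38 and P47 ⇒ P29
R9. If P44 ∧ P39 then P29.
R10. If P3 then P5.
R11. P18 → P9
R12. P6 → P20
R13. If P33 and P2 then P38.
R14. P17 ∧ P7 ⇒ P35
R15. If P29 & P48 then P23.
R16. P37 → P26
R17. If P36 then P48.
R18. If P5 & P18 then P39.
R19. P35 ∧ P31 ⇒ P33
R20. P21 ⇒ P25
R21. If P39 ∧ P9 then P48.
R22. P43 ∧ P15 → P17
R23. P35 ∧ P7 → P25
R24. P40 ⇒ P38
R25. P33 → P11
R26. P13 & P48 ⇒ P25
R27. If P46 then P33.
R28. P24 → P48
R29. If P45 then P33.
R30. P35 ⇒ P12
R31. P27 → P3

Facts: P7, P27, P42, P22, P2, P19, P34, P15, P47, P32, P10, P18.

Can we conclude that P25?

P1  (by R7: P10)
P9  (by R11: P18)
P3  (by R31: P27)
P33  (by R2: P1, P15)
P5  (by R10: P3)
P38  (by R13: P33, P2)
P39  (by R18: P5, P18)
P48  (by R21: P39, P9)
P29  (by R8: P38, P47)
P23  (by R15: P29, P48)
P17  (by R5: P23, P7)
P35  (by R14: P17, P7)
P25  (by R23: P35, P7)

Yes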